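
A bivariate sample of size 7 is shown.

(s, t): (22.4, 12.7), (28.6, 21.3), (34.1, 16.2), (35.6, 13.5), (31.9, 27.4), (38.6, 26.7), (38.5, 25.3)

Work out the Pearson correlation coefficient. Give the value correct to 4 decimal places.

0.4999

n = 7, Σs = 229.7, Σt = 143.1, Σs² = 7739.71, Σt² = 3163.41, Σst = 4805.41
nΣst − ΣsΣt = 33637.87 − 32870.07 = 767.8
nΣs² − (Σs)² = 54177.97 − 52762.09 = 1415.88; nΣt² − (Σt)² = 22143.87 − 20477.61 = 1666.26
r = 767.8 / √(1415.88 × 1666.26) = 767.8 / 1535.9766 ≈ 0.4999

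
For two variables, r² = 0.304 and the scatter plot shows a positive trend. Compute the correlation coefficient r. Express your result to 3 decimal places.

|r| = √0.304 = 0.551
The association is positive, so r = 0.551.

0.551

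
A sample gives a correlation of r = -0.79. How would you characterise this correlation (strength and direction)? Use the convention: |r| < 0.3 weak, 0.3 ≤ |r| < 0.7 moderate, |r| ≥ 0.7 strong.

strong negative

r = -0.79 < 0 so the relationship is negative.
|r| = 0.79, which falls in the strong range.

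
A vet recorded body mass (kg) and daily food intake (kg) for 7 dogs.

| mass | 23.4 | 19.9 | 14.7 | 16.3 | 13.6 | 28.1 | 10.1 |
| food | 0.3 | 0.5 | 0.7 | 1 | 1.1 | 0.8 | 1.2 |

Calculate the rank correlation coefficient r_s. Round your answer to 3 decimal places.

-0.714

Rank mass: 6, 5, 3, 4, 2, 7, 1
Rank food: 1, 2, 3, 5, 6, 4, 7
d = rank(mass) − rank(food): 5, 3, 0, -1, -4, 3, -6; Σd² = 96
ρ = 1 − 6Σd² / [n(n²−1)] = 1 − 6×96 / (7×48) = 1 − 576/336 ≈ -0.714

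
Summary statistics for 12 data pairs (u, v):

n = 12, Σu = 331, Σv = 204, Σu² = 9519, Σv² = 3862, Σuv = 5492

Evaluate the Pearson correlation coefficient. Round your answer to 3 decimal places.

r = (nΣuv − ΣuΣv) / √[(nΣu² − (Σu)²)(nΣv² − (Σv)²)]
Numerator: 12×5492 − 331×204 = -1620
Denominator: √[(114228 − 109561)(46344 − 41616)] = √[4667 × 4728] = 4697.4010
r = -1620 / 4697.4010 ≈ -0.345

-0.345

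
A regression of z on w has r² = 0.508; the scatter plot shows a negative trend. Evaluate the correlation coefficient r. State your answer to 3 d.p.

|r| = √0.508 = 0.713
The association is negative, so r = −0.713.

-0.713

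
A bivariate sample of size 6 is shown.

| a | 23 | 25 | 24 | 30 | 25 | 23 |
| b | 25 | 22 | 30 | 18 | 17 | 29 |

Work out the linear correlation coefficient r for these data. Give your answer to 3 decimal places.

-0.673

n = 6, Σa = 150, Σb = 141, Σa² = 3784, Σb² = 3463, Σab = 3477
nΣab − ΣaΣb = 20862 − 21150 = -288
nΣa² − (Σa)² = 22704 − 22500 = 204; nΣb² − (Σb)² = 20778 − 19881 = 897
r = -288 / √(204 × 897) = -288 / 427.7710 ≈ -0.673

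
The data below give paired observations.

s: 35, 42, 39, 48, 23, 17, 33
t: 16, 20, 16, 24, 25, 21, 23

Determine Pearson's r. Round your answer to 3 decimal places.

-0.180

n = 7, Σs = 237, Σt = 145, Σs² = 8721, Σt² = 3083, Σst = 4867
nΣst − ΣsΣt = 34069 − 34365 = -296
nΣs² − (Σs)² = 61047 − 56169 = 4878; nΣt² − (Σt)² = 21581 − 21025 = 556
r = -296 / √(4878 × 556) = -296 / 1646.8661 ≈ -0.180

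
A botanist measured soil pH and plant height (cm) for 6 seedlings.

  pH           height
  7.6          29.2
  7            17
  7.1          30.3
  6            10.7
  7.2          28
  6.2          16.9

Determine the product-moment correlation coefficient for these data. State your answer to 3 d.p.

0.858

n = 6, Σx = 41.1, Σy = 132.1, Σx² = 283.45, Σy² = 3243.83, Σxy = 926.63
nΣxy − ΣxΣy = 5559.78 − 5429.31 = 130.47
nΣx² − (Σx)² = 1700.7 − 1689.21 = 11.49; nΣy² − (Σy)² = 19462.98 − 17450.41 = 2012.57
r = 130.47 / √(11.49 × 2012.57) = 130.47 / 152.0672 ≈ 0.858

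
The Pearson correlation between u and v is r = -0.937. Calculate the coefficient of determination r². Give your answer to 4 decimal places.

r² = (-0.937)² = 0.8780

0.8780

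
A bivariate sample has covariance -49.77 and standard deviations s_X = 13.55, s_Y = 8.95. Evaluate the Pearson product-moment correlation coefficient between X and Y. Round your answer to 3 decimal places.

r = Cov(X,Y) / (s_X · s_Y) = -49.77 / (13.55 × 8.95)
  = -49.77 / 121.2725 ≈ -0.410

-0.410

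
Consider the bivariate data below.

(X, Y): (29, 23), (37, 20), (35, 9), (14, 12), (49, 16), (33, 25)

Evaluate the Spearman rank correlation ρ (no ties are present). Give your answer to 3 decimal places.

-0.086

Rank X: 2, 5, 4, 1, 6, 3
Rank Y: 5, 4, 1, 2, 3, 6
d = rank(X) − rank(Y): -3, 1, 3, -1, 3, -3; Σd² = 38
ρ = 1 − 6Σd² / [n(n²−1)] = 1 − 6×38 / (6×35) = 1 − 228/210 ≈ -0.086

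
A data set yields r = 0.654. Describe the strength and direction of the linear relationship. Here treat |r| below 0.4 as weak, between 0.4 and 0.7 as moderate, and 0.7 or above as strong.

r = 0.654 > 0 so the relationship is positive.
|r| = 0.654, which falls in the moderate range.

moderate positive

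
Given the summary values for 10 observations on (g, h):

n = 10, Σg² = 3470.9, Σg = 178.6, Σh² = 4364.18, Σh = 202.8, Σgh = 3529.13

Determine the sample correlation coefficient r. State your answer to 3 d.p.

r = (nΣgh − ΣgΣh) / √[(nΣg² − (Σg)²)(nΣh² − (Σh)²)]
Numerator: 10×3529.13 − 178.6×202.8 = -928.78
Denominator: √[(34709 − 31897.96)(43641.8 − 41127.84)] = √[2811.04 × 2513.96] = 2658.3533
r = -928.78 / 2658.3533 ≈ -0.349

-0.349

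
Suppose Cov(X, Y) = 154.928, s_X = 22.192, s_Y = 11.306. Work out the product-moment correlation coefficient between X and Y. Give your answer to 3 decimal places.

r = Cov(X,Y) / (s_X · s_Y) = 154.928 / (22.192 × 11.306)
  = 154.928 / 250.9028 ≈ 0.617

0.617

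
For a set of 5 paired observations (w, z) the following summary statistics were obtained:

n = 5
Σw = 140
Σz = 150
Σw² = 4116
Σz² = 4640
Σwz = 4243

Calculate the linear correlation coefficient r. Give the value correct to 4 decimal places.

0.2596

r = (nΣwz − ΣwΣz) / √[(nΣw² − (Σw)²)(nΣz² − (Σz)²)]
Numerator: 5×4243 − 140×150 = 215
Denominator: √[(20580 − 19600)(23200 − 22500)] = √[980 × 700] = 828.2512
r = 215 / 828.2512 ≈ 0.2596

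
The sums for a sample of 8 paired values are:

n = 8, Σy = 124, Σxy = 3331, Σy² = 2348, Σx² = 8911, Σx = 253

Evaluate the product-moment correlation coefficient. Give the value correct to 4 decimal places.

-0.9485

r = (nΣxy − ΣxΣy) / √[(nΣx² − (Σx)²)(nΣy² − (Σy)²)]
Numerator: 8×3331 − 253×124 = -4724
Denominator: √[(71288 − 64009)(18784 − 15376)] = √[7279 × 3408] = 4980.6457
r = -4724 / 4980.6457 ≈ -0.9485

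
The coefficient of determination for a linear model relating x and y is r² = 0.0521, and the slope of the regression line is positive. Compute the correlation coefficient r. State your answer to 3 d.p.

|r| = √0.0521 = 0.228
The association is positive, so r = 0.228.

0.228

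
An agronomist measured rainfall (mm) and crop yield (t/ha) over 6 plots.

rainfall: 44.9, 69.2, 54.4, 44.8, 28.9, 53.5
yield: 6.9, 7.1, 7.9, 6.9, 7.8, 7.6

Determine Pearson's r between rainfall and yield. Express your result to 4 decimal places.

n = 6, Σx = 295.7, Σy = 44.2, Σx² = 15468.51, Σy² = 326.64, Σxy = 2172.03
nΣxy − ΣxΣy = 13032.18 − 13069.94 = -37.76
nΣx² − (Σx)² = 92811.06 − 87438.49 = 5372.57; nΣy² − (Σy)² = 1959.84 − 1953.64 = 6.2
r = -37.76 / √(5372.57 × 6.2) = -37.76 / 182.5101 ≈ -0.2069

-0.2069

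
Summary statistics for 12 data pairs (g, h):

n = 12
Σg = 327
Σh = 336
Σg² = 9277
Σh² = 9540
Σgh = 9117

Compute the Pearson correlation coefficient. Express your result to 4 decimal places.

r = (nΣgh − ΣgΣh) / √[(nΣg² − (Σg)²)(nΣh² − (Σh)²)]
Numerator: 12×9117 − 327×336 = -468
Denominator: √[(111324 − 106929)(114480 − 112896)] = √[4395 × 1584] = 2638.4996
r = -468 / 2638.4996 ≈ -0.1774

-0.1774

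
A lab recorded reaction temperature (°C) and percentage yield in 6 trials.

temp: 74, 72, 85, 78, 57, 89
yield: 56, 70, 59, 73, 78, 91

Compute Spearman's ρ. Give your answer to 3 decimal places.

0.143

Rank temp: 3, 2, 5, 4, 1, 6
Rank yield: 1, 3, 2, 4, 5, 6
d = rank(temp) − rank(yield): 2, -1, 3, 0, -4, 0; Σd² = 30
ρ = 1 − 6Σd² / [n(n²−1)] = 1 − 6×30 / (6×35) = 1 − 180/210 ≈ 0.143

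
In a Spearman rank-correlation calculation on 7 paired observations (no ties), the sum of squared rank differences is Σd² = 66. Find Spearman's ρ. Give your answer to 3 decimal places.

ρ = 1 − 6Σd² / [n(n²−1)] = 1 − 6×66 / (7×48)
  = 1 − 396/336 = 1 − 1.1786 ≈ -0.179

-0.179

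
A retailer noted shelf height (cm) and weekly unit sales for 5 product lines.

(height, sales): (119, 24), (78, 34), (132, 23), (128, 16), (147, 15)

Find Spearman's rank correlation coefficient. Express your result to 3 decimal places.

-0.900

Rank height: 2, 1, 4, 3, 5
Rank sales: 4, 5, 3, 2, 1
d = rank(height) − rank(sales): -2, -4, 1, 1, 4; Σd² = 38
ρ = 1 − 6Σd² / [n(n²−1)] = 1 − 6×38 / (5×24) = 1 − 228/120 ≈ -0.900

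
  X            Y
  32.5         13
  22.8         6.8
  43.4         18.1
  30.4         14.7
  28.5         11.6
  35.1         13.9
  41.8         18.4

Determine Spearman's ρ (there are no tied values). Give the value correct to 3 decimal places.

0.857

Rank X: 4, 1, 7, 3, 2, 5, 6
Rank Y: 3, 1, 6, 5, 2, 4, 7
d = rank(X) − rank(Y): 1, 0, 1, -2, 0, 1, -1; Σd² = 8
ρ = 1 − 6Σd² / [n(n²−1)] = 1 − 6×8 / (7×48) = 1 − 48/336 ≈ 0.857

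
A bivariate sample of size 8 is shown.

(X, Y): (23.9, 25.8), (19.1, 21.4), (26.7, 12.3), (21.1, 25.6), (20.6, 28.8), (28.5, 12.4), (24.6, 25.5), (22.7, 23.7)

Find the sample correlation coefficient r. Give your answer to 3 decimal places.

-0.722

n = 8, ΣX = 187.2, ΣY = 175.5, ΣX² = 4451.18, ΣY² = 4125.39, ΣXY = 4005.9
nΣXY − ΣXΣY = 32047.2 − 32853.6 = -806.4
nΣX² − (ΣX)² = 35609.44 − 35043.84 = 565.6; nΣY² − (ΣY)² = 33003.12 − 30800.25 = 2202.87
r = -806.4 / √(565.6 × 2202.87) = -806.4 / 1116.2183 ≈ -0.722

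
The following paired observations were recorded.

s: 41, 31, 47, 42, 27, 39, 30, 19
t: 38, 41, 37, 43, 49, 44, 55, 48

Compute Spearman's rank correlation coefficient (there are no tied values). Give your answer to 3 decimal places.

-0.786

Rank s: 6, 4, 8, 7, 2, 5, 3, 1
Rank t: 2, 3, 1, 4, 7, 5, 8, 6
d = rank(s) − rank(t): 4, 1, 7, 3, -5, 0, -5, -5; Σd² = 150
ρ = 1 − 6Σd² / [n(n²−1)] = 1 − 6×150 / (8×63) = 1 − 900/504 ≈ -0.786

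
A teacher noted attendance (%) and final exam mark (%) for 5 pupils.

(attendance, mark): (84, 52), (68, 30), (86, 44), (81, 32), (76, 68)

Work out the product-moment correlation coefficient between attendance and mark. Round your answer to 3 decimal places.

n = 5, Σx = 395, Σy = 226, Σx² = 31413, Σy² = 11188, Σxy = 17952
nΣxy − ΣxΣy = 89760 − 89270 = 490
nΣx² − (Σx)² = 157065 − 156025 = 1040; nΣy² − (Σy)² = 55940 − 51076 = 4864
r = 490 / √(1040 × 4864) = 490 / 2249.1243 ≈ 0.218

0.218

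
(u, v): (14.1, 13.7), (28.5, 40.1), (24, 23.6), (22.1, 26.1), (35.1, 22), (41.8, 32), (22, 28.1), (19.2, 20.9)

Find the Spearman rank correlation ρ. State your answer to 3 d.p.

0.619

Rank u: 1, 6, 5, 4, 7, 8, 3, 2
Rank v: 1, 8, 4, 5, 3, 7, 6, 2
d = rank(u) − rank(v): 0, -2, 1, -1, 4, 1, -3, 0; Σd² = 32
ρ = 1 − 6Σd² / [n(n²−1)] = 1 − 6×32 / (8×63) = 1 − 192/504 ≈ 0.619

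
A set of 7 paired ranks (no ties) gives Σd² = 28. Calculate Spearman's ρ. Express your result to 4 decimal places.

0.5000

ρ = 1 − 6Σd² / [n(n²−1)] = 1 − 6×28 / (7×48)
  = 1 − 168/336 = 1 − 0.50000 ≈ 0.5000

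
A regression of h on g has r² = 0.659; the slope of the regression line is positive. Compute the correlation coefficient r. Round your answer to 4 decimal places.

0.8118

|r| = √0.659 = 0.8118
The association is positive, so r = 0.8118.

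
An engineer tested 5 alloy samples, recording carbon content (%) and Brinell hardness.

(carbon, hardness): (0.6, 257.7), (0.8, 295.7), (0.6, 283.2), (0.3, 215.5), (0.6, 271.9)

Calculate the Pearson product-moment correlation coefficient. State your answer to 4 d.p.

n = 5, Σx = 2.9, Σy = 1324, Σx² = 1.81, Σy² = 354419.88, Σxy = 788.89
nΣxy − ΣxΣy = 3944.45 − 3839.6 = 104.85
nΣx² − (Σx)² = 9.05 − 8.41 = 0.64; nΣy² − (Σy)² = 1772099.4 − 1752976 = 19123.4
r = 104.85 / √(0.64 × 19123.4) = 104.85 / 110.6299 ≈ 0.9478

0.9478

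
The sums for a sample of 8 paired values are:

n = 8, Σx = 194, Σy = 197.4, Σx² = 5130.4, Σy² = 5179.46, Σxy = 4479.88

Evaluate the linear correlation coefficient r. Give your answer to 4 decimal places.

r = (nΣxy − ΣxΣy) / √[(nΣx² − (Σx)²)(nΣy² − (Σy)²)]
Numerator: 8×4479.88 − 194×197.4 = -2456.56
Denominator: √[(41043.2 − 37636)(41435.68 − 38966.76)] = √[3407.2 × 2468.92] = 2900.3628
r = -2456.56 / 2900.3628 ≈ -0.8470

-0.8470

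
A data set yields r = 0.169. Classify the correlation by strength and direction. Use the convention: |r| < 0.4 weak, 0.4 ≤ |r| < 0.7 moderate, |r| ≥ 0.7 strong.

r = 0.169 > 0 so the relationship is positive.
|r| = 0.169, which falls in the weak range.

weak positive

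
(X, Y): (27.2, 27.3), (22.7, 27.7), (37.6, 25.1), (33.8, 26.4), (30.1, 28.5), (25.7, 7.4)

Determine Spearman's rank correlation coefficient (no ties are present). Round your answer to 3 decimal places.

Rank X: 3, 1, 6, 5, 4, 2
Rank Y: 4, 5, 2, 3, 6, 1
d = rank(X) − rank(Y): -1, -4, 4, 2, -2, 1; Σd² = 42
ρ = 1 − 6Σd² / [n(n²−1)] = 1 − 6×42 / (6×35) = 1 − 252/210 ≈ -0.200

-0.200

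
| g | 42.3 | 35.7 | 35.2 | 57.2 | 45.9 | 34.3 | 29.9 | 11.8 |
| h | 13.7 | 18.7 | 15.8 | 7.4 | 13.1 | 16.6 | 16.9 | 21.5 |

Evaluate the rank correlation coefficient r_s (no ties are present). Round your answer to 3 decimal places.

-0.857

Rank g: 6, 5, 4, 8, 7, 3, 2, 1
Rank h: 3, 7, 4, 1, 2, 5, 6, 8
d = rank(g) − rank(h): 3, -2, 0, 7, 5, -2, -4, -7; Σd² = 156
ρ = 1 − 6Σd² / [n(n²−1)] = 1 − 6×156 / (8×63) = 1 − 936/504 ≈ -0.857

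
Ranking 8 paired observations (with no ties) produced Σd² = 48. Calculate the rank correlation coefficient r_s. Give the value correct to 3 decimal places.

ρ = 1 − 6Σd² / [n(n²−1)] = 1 − 6×48 / (8×63)
  = 1 − 288/504 = 1 − 0.5714 ≈ 0.429

0.429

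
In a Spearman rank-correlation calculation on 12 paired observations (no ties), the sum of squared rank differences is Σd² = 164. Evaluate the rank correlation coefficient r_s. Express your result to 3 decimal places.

ρ = 1 − 6Σd² / [n(n²−1)] = 1 − 6×164 / (12×143)
  = 1 − 984/1716 = 1 − 0.5734 ≈ 0.427

0.427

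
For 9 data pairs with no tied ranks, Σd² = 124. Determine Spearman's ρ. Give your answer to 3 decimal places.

-0.033

ρ = 1 − 6Σd² / [n(n²−1)] = 1 − 6×124 / (9×80)
  = 1 − 744/720 = 1 − 1.0333 ≈ -0.033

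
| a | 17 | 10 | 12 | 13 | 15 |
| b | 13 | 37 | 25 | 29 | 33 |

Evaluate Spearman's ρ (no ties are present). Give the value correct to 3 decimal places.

-0.600

Rank a: 5, 1, 2, 3, 4
Rank b: 1, 5, 2, 3, 4
d = rank(a) − rank(b): 4, -4, 0, 0, 0; Σd² = 32
ρ = 1 − 6Σd² / [n(n²−1)] = 1 − 6×32 / (5×24) = 1 − 192/120 ≈ -0.600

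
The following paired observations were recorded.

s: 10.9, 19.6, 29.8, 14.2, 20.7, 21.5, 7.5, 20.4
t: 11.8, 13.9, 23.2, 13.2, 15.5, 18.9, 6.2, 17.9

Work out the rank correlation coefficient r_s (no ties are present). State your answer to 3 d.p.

0.976

Rank s: 2, 4, 8, 3, 6, 7, 1, 5
Rank t: 2, 4, 8, 3, 5, 7, 1, 6
d = rank(s) − rank(t): 0, 0, 0, 0, 1, 0, 0, -1; Σd² = 2
ρ = 1 − 6Σd² / [n(n²−1)] = 1 − 6×2 / (8×63) = 1 − 12/504 ≈ 0.976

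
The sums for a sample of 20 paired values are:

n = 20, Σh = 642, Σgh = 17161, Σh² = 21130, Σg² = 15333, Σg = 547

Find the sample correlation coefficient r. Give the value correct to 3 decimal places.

-0.902

r = (nΣgh − ΣgΣh) / √[(nΣg² − (Σg)²)(nΣh² − (Σh)²)]
Numerator: 20×17161 − 547×642 = -7954
Denominator: √[(306660 − 299209)(422600 − 412164)] = √[7451 × 10436] = 8818.0857
r = -7954 / 8818.0857 ≈ -0.902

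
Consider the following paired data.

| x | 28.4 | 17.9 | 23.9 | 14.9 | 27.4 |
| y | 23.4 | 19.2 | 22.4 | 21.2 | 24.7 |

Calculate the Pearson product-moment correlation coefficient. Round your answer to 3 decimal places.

0.824

n = 5, Σx = 112.5, Σy = 110.9, Σx² = 2670.95, Σy² = 2477.49, Σxy = 2536.26
nΣxy − ΣxΣy = 12681.3 − 12476.25 = 205.05
nΣx² − (Σx)² = 13354.75 − 12656.25 = 698.5; nΣy² − (Σy)² = 12387.45 − 12298.81 = 88.64
r = 205.05 / √(698.5 × 88.64) = 205.05 / 248.8273 ≈ 0.824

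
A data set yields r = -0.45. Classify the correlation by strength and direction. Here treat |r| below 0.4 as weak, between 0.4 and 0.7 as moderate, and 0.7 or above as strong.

r = -0.45 < 0 so the relationship is negative.
|r| = 0.45, which falls in the moderate range.

moderate negative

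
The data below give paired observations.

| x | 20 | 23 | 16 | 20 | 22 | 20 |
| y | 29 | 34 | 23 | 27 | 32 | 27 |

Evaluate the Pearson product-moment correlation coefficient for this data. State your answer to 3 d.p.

n = 6, Σx = 121, Σy = 172, Σx² = 2469, Σy² = 5008, Σxy = 3514
nΣxy − ΣxΣy = 21084 − 20812 = 272
nΣx² − (Σx)² = 14814 − 14641 = 173; nΣy² − (Σy)² = 30048 − 29584 = 464
r = 272 / √(173 × 464) = 272 / 283.3231 ≈ 0.960

0.960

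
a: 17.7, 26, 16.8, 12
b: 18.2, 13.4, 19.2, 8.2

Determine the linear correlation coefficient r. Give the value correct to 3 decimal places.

0.251

n = 4, Σa = 72.5, Σb = 59, Σa² = 1415.53, Σb² = 946.68, Σab = 1091.5
nΣab − ΣaΣb = 4366 − 4277.5 = 88.5
nΣa² − (Σa)² = 5662.12 − 5256.25 = 405.87; nΣb² − (Σb)² = 3786.72 − 3481 = 305.72
r = 88.5 / √(405.87 × 305.72) = 88.5 / 352.2536 ≈ 0.251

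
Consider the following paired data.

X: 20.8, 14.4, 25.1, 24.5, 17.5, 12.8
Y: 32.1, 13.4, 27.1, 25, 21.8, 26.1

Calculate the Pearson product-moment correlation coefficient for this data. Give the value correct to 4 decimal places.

n = 6, ΣX = 115.1, ΣY = 145.5, ΣX² = 2340.35, ΣY² = 3725.83, ΣXY = 2868.93
nΣXY − ΣXΣY = 17213.58 − 16747.05 = 466.53
nΣX² − (ΣX)² = 14042.1 − 13248.01 = 794.09; nΣY² − (ΣY)² = 22354.98 − 21170.25 = 1184.73
r = 466.53 / √(794.09 × 1184.73) = 466.53 / 969.9393 ≈ 0.4810

0.4810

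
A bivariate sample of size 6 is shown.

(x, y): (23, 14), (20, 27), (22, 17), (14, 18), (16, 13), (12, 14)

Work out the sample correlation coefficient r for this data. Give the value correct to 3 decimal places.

0.233

n = 6, Σx = 107, Σy = 103, Σx² = 2009, Σy² = 1903, Σxy = 1864
nΣxy − ΣxΣy = 11184 − 11021 = 163
nΣx² − (Σx)² = 12054 − 11449 = 605; nΣy² − (Σy)² = 11418 − 10609 = 809
r = 163 / √(605 × 809) = 163 / 699.6035 ≈ 0.233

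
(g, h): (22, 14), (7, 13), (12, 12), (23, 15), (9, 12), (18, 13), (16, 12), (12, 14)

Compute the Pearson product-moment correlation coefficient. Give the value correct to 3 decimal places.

n = 8, Σg = 119, Σh = 105, Σg² = 2011, Σh² = 1387, Σgh = 1590
nΣgh − ΣgΣh = 12720 − 12495 = 225
nΣg² − (Σg)² = 16088 − 14161 = 1927; nΣh² − (Σh)² = 11096 − 11025 = 71
r = 225 / √(1927 × 71) = 225 / 369.8878 ≈ 0.608

0.608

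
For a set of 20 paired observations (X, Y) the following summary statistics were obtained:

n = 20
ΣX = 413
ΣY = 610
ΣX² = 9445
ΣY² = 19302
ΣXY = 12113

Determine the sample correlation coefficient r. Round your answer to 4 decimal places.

-0.6049

r = (nΣXY − ΣXΣY) / √[(nΣX² − (ΣX)²)(nΣY² − (ΣY)²)]
Numerator: 20×12113 − 413×610 = -9670
Denominator: √[(188900 − 170569)(386040 − 372100)] = √[18331 × 13940] = 15985.4352
r = -9670 / 15985.4352 ≈ -0.6049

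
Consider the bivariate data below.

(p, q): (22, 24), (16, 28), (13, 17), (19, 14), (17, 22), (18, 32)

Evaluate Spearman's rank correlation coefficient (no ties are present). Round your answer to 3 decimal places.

0.029

Rank p: 6, 2, 1, 5, 3, 4
Rank q: 4, 5, 2, 1, 3, 6
d = rank(p) − rank(q): 2, -3, -1, 4, 0, -2; Σd² = 34
ρ = 1 − 6Σd² / [n(n²−1)] = 1 − 6×34 / (6×35) = 1 − 204/210 ≈ 0.029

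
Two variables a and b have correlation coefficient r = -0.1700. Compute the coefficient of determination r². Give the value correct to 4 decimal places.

0.0289

r² = (-0.1700)² = 0.0289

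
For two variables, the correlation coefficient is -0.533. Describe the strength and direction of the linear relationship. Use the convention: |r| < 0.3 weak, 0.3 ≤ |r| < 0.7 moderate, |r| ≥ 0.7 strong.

r = -0.533 < 0 so the relationship is negative.
|r| = 0.533, which falls in the moderate range.

moderate negative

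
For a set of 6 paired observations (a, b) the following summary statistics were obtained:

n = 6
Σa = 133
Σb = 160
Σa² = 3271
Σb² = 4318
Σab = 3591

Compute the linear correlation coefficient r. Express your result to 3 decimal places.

r = (nΣab − ΣaΣb) / √[(nΣa² − (Σa)²)(nΣb² − (Σb)²)]
Numerator: 6×3591 − 133×160 = 266
Denominator: √[(19626 − 17689)(25908 − 25600)] = √[1937 × 308] = 772.3963
r = 266 / 772.3963 ≈ 0.344

0.344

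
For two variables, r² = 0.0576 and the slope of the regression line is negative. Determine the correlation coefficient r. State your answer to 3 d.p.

-0.240

|r| = √0.0576 = 0.240
The association is negative, so r = −0.240.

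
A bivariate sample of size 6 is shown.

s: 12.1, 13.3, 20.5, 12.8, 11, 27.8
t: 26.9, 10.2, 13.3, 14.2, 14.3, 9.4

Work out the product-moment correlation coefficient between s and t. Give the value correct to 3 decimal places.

n = 6, Σs = 97.5, Σt = 88.3, Σs² = 1801.23, Σt² = 1499.03, Σst = 1334.18
nΣst − ΣsΣt = 8005.08 − 8609.25 = -604.17
nΣs² − (Σs)² = 10807.38 − 9506.25 = 1301.13; nΣt² − (Σt)² = 8994.18 − 7796.89 = 1197.29
r = -604.17 / √(1301.13 × 1197.29) = -604.17 / 1248.1306 ≈ -0.484

-0.484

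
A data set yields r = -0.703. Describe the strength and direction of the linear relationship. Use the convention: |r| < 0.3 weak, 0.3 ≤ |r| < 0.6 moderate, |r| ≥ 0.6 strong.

strong negative

r = -0.703 < 0 so the relationship is negative.
|r| = 0.703, which falls in the strong range.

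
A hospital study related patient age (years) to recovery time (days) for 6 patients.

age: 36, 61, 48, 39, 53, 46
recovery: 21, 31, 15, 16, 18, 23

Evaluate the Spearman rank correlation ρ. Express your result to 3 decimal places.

Rank age: 1, 6, 4, 2, 5, 3
Rank recovery: 4, 6, 1, 2, 3, 5
d = rank(age) − rank(recovery): -3, 0, 3, 0, 2, -2; Σd² = 26
ρ = 1 − 6Σd² / [n(n²−1)] = 1 − 6×26 / (6×35) = 1 − 156/210 ≈ 0.257

0.257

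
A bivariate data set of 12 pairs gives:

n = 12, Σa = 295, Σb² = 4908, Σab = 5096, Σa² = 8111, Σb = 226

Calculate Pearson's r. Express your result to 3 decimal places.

-0.615

r = (nΣab − ΣaΣb) / √[(nΣa² − (Σa)²)(nΣb² − (Σb)²)]
Numerator: 12×5096 − 295×226 = -5518
Denominator: √[(97332 − 87025)(58896 − 51076)] = √[10307 × 7820] = 8977.7915
r = -5518 / 8977.7915 ≈ -0.615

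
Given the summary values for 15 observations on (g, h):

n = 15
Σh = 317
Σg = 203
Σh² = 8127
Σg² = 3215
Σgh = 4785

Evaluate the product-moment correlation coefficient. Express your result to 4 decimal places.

0.6057

r = (nΣgh − ΣgΣh) / √[(nΣg² − (Σg)²)(nΣh² − (Σh)²)]
Numerator: 15×4785 − 203×317 = 7424
Denominator: √[(48225 − 41209)(121905 − 100489)] = √[7016 × 21416] = 12257.8406
r = 7424 / 12257.8406 ≈ 0.6057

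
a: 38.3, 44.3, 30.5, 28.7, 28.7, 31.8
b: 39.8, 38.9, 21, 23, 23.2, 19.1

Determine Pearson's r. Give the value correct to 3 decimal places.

0.883

n = 6, Σa = 202.3, Σb = 165, Σa² = 7018.25, Σb² = 4970.3, Σab = 5821.43
nΣab − ΣaΣb = 34928.58 − 33379.5 = 1549.08
nΣa² − (Σa)² = 42109.5 − 40925.29 = 1184.21; nΣb² − (Σb)² = 29821.8 − 27225 = 2596.8
r = 1549.08 / √(1184.21 × 2596.8) = 1549.08 / 1753.6124 ≈ 0.883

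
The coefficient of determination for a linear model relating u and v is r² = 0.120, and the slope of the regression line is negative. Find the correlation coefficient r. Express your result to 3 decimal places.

-0.346

|r| = √0.120 = 0.346
The association is negative, so r = −0.346.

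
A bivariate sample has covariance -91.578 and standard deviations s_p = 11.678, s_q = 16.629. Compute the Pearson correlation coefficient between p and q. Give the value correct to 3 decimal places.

r = Cov(p,q) / (s_p · s_q) = -91.578 / (11.678 × 16.629)
  = -91.578 / 194.1935 ≈ -0.472

-0.472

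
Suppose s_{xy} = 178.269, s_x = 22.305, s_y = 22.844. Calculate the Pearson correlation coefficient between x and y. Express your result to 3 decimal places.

r = Cov(x,y) / (s_x · s_y) = 178.269 / (22.305 × 22.844)
  = 178.269 / 509.5354 ≈ 0.350

0.350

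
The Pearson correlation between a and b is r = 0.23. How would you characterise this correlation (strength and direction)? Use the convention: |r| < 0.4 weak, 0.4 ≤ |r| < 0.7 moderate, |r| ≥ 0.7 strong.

weak positive

r = 0.23 > 0 so the relationship is positive.
|r| = 0.23, which falls in the weak range.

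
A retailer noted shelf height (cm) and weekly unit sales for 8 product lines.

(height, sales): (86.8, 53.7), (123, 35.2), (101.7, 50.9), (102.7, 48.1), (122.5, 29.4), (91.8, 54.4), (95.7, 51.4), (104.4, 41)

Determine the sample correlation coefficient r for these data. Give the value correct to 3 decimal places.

-0.943

n = 8, Σx = 828.6, Σy = 364.1, Σx² = 87044.76, Σy² = 17173.83, Σxy = 36901.96
nΣxy − ΣxΣy = 295215.68 − 301693.26 = -6477.58
nΣx² − (Σx)² = 696358.08 − 686577.96 = 9780.12; nΣy² − (Σy)² = 137390.64 − 132568.81 = 4821.83
r = -6477.58 / √(9780.12 × 4821.83) = -6477.58 / 6867.1738 ≈ -0.943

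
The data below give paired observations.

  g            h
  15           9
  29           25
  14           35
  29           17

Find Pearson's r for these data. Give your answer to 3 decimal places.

n = 4, Σg = 87, Σh = 86, Σg² = 2103, Σh² = 2220, Σgh = 1843
nΣgh − ΣgΣh = 7372 − 7482 = -110
nΣg² − (Σg)² = 8412 − 7569 = 843; nΣh² − (Σh)² = 8880 − 7396 = 1484
r = -110 / √(843 × 1484) = -110 / 1118.4865 ≈ -0.098

-0.098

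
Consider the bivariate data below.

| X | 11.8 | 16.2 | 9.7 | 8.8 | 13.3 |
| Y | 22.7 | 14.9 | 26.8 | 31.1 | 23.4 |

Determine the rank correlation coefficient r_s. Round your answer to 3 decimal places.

-0.900

Rank X: 3, 5, 2, 1, 4
Rank Y: 2, 1, 4, 5, 3
d = rank(X) − rank(Y): 1, 4, -2, -4, 1; Σd² = 38
ρ = 1 − 6Σd² / [n(n²−1)] = 1 − 6×38 / (5×24) = 1 − 228/120 ≈ -0.900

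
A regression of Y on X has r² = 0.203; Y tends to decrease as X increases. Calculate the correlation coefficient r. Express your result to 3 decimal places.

|r| = √0.203 = 0.451
The association is negative, so r = −0.451.

-0.451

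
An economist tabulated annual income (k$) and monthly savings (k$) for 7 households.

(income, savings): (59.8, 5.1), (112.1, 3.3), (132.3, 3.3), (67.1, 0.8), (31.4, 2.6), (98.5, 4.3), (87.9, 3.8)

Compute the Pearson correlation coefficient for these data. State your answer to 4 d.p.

0.1855

n = 7, Σx = 589.1, Σy = 23.2, Σx² = 56562.77, Σy² = 88.12, Σxy = 2004.39
nΣxy − ΣxΣy = 14030.73 − 13667.12 = 363.61
nΣx² − (Σx)² = 395939.39 − 347038.81 = 48900.58; nΣy² − (Σy)² = 616.84 − 538.24 = 78.6
r = 363.61 / √(48900.58 × 78.6) = 363.61 / 1960.5065 ≈ 0.1855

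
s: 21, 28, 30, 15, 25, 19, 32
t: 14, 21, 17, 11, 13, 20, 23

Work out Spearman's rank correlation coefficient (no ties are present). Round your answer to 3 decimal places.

0.679

Rank s: 3, 5, 6, 1, 4, 2, 7
Rank t: 3, 6, 4, 1, 2, 5, 7
d = rank(s) − rank(t): 0, -1, 2, 0, 2, -3, 0; Σd² = 18
ρ = 1 − 6Σd² / [n(n²−1)] = 1 − 6×18 / (7×48) = 1 − 108/336 ≈ 0.679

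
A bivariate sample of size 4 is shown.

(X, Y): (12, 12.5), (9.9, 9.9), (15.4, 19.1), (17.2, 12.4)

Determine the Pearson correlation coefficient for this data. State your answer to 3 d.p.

n = 4, ΣX = 54.5, ΣY = 53.9, ΣX² = 775.01, ΣY² = 772.83, ΣXY = 755.43
nΣXY − ΣXΣY = 3021.72 − 2937.55 = 84.17
nΣX² − (ΣX)² = 3100.04 − 2970.25 = 129.79; nΣY² − (ΣY)² = 3091.32 − 2905.21 = 186.11
r = 84.17 / √(129.79 × 186.11) = 84.17 / 155.4195 ≈ 0.542

0.542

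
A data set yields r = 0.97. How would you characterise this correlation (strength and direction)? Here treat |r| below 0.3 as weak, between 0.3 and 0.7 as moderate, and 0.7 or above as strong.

strong positive

r = 0.97 > 0 so the relationship is positive.
|r| = 0.97, which falls in the strong range.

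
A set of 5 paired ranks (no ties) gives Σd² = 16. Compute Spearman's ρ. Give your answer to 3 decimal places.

ρ = 1 − 6Σd² / [n(n²−1)] = 1 − 6×16 / (5×24)
  = 1 − 96/120 = 1 − 0.8000 ≈ 0.200

0.200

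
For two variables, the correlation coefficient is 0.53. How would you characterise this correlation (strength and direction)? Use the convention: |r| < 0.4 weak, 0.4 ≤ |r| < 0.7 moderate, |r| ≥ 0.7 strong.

moderate positive

r = 0.53 > 0 so the relationship is positive.
|r| = 0.53, which falls in the moderate range.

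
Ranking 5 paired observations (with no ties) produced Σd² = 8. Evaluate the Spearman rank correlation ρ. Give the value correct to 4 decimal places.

ρ = 1 − 6Σd² / [n(n²−1)] = 1 − 6×8 / (5×24)
  = 1 − 48/120 = 1 − 0.40000 ≈ 0.6000

0.6000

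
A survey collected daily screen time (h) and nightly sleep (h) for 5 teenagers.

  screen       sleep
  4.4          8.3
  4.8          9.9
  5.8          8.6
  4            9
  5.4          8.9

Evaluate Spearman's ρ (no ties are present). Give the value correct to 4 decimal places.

Rank screen: 2, 3, 5, 1, 4
Rank sleep: 1, 5, 2, 4, 3
d = rank(screen) − rank(sleep): 1, -2, 3, -3, 1; Σd² = 24
ρ = 1 − 6Σd² / [n(n²−1)] = 1 − 6×24 / (5×24) = 1 − 144/120 ≈ -0.2000

-0.2000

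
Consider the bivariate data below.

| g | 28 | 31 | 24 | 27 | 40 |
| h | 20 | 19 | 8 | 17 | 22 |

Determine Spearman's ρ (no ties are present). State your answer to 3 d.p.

0.900

Rank g: 3, 4, 1, 2, 5
Rank h: 4, 3, 1, 2, 5
d = rank(g) − rank(h): -1, 1, 0, 0, 0; Σd² = 2
ρ = 1 − 6Σd² / [n(n²−1)] = 1 − 6×2 / (5×24) = 1 − 12/120 ≈ 0.900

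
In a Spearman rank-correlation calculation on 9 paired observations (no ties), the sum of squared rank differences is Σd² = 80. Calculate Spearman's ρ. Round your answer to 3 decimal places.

0.333

ρ = 1 − 6Σd² / [n(n²−1)] = 1 − 6×80 / (9×80)
  = 1 − 480/720 = 1 − 0.6667 ≈ 0.333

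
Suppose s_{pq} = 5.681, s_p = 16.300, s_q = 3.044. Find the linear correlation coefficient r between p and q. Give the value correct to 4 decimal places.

r = Cov(p,q) / (s_p · s_q) = 5.681 / (16.300 × 3.044)
  = 5.681 / 49.6172 ≈ 0.1145

0.1145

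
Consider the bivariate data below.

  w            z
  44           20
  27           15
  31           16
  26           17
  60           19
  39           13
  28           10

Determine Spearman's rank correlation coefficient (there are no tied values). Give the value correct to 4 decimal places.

0.4286

Rank w: 6, 2, 4, 1, 7, 5, 3
Rank z: 7, 3, 4, 5, 6, 2, 1
d = rank(w) − rank(z): -1, -1, 0, -4, 1, 3, 2; Σd² = 32
ρ = 1 − 6Σd² / [n(n²−1)] = 1 − 6×32 / (7×48) = 1 − 192/336 ≈ 0.4286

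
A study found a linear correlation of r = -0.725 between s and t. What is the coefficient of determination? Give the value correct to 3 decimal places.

r² = (-0.725)² = 0.526

0.526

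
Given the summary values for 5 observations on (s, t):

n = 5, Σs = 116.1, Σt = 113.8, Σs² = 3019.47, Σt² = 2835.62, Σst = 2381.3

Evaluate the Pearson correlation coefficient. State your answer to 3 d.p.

r = (nΣst − ΣsΣt) / √[(nΣs² − (Σs)²)(nΣt² − (Σt)²)]
Numerator: 5×2381.3 − 116.1×113.8 = -1305.68
Denominator: √[(15097.35 − 13479.21)(14178.1 − 12950.44)] = √[1618.14 × 1227.66] = 1409.4416
r = -1305.68 / 1409.4416 ≈ -0.926

-0.926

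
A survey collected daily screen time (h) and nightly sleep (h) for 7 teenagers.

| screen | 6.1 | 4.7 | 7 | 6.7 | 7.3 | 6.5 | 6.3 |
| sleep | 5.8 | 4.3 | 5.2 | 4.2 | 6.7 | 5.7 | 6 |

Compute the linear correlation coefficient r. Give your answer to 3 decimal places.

n = 7, Σx = 44.6, Σy = 37.9, Σx² = 288.42, Σy² = 210.19, Σxy = 243.89
nΣxy − ΣxΣy = 1707.23 − 1690.34 = 16.89
nΣx² − (Σx)² = 2018.94 − 1989.16 = 29.78; nΣy² − (Σy)² = 1471.33 − 1436.41 = 34.92
r = 16.89 / √(29.78 × 34.92) = 16.89 / 32.2478 ≈ 0.524

0.524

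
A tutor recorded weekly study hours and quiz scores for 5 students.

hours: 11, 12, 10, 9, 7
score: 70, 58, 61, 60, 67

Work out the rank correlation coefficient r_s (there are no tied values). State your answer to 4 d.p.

Rank hours: 4, 5, 3, 2, 1
Rank score: 5, 1, 3, 2, 4
d = rank(hours) − rank(score): -1, 4, 0, 0, -3; Σd² = 26
ρ = 1 − 6Σd² / [n(n²−1)] = 1 − 6×26 / (5×24) = 1 − 156/120 ≈ -0.3000

-0.3000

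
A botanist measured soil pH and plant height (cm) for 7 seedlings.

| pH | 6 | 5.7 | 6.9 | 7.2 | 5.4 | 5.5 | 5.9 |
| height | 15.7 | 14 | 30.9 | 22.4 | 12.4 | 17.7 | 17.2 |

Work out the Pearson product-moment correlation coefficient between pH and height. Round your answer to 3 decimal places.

0.813

n = 7, Σx = 42.6, Σy = 130.3, Σx² = 262.16, Σy² = 2661.95, Σxy = 814.28
nΣxy − ΣxΣy = 5699.96 − 5550.78 = 149.18
nΣx² − (Σx)² = 1835.12 − 1814.76 = 20.36; nΣy² − (Σy)² = 18633.65 − 16978.09 = 1655.56
r = 149.18 / √(20.36 × 1655.56) = 149.18 / 183.5952 ≈ 0.813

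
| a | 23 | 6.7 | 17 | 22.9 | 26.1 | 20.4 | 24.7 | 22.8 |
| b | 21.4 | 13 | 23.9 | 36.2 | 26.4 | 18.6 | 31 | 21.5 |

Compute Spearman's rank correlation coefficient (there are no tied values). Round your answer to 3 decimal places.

0.619

Rank a: 6, 1, 2, 5, 8, 3, 7, 4
Rank b: 3, 1, 5, 8, 6, 2, 7, 4
d = rank(a) − rank(b): 3, 0, -3, -3, 2, 1, 0, 0; Σd² = 32
ρ = 1 − 6Σd² / [n(n²−1)] = 1 − 6×32 / (8×63) = 1 − 192/504 ≈ 0.619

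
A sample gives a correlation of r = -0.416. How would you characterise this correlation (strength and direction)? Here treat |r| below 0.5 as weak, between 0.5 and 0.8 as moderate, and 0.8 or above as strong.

weak negative

r = -0.416 < 0 so the relationship is negative.
|r| = 0.416, which falls in the weak range.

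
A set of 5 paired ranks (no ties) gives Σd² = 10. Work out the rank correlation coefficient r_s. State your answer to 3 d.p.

ρ = 1 − 6Σd² / [n(n²−1)] = 1 − 6×10 / (5×24)
  = 1 − 60/120 = 1 − 0.5000 ≈ 0.500

0.500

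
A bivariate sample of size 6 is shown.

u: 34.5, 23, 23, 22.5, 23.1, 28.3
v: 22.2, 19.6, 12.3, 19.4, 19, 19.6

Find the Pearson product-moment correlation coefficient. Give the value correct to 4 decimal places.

n = 6, Σu = 154.4, Σv = 112.1, Σu² = 4089, Σv² = 2149.81, Σuv = 2929.68
nΣuv − ΣuΣv = 17578.08 − 17308.24 = 269.84
nΣu² − (Σu)² = 24534 − 23839.36 = 694.64; nΣv² − (Σv)² = 12898.86 − 12566.41 = 332.45
r = 269.84 / √(694.64 × 332.45) = 269.84 / 480.5550 ≈ 0.5615

0.5615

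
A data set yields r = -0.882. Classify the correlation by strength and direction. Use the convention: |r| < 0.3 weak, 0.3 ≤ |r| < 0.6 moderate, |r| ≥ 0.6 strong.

strong negative

r = -0.882 < 0 so the relationship is negative.
|r| = 0.882, which falls in the strong range.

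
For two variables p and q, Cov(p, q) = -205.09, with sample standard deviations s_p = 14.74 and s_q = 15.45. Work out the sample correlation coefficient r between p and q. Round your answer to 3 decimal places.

-0.901

r = Cov(p,q) / (s_p · s_q) = -205.09 / (14.74 × 15.45)
  = -205.09 / 227.7330 ≈ -0.901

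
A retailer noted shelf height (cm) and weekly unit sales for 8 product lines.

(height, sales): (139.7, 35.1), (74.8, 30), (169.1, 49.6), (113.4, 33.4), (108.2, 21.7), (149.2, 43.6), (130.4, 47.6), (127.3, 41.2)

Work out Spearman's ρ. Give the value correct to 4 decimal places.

Rank height: 6, 1, 8, 3, 2, 7, 5, 4
Rank sales: 4, 2, 8, 3, 1, 6, 7, 5
d = rank(height) − rank(sales): 2, -1, 0, 0, 1, 1, -2, -1; Σd² = 12
ρ = 1 − 6Σd² / [n(n²−1)] = 1 − 6×12 / (8×63) = 1 − 72/504 ≈ 0.8571

0.8571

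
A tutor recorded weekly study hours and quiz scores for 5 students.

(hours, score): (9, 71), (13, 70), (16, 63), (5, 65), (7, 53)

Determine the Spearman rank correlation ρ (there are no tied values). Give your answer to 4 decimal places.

0.1000

Rank hours: 3, 4, 5, 1, 2
Rank score: 5, 4, 2, 3, 1
d = rank(hours) − rank(score): -2, 0, 3, -2, 1; Σd² = 18
ρ = 1 − 6Σd² / [n(n²−1)] = 1 − 6×18 / (5×24) = 1 − 108/120 ≈ 0.1000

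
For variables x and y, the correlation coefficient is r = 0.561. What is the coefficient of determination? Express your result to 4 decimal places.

0.3147

r² = (0.561)² = 0.3147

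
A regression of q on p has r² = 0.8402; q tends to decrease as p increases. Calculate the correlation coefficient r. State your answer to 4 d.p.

|r| = √0.8402 = 0.9166
The association is negative, so r = −0.9166.

-0.9166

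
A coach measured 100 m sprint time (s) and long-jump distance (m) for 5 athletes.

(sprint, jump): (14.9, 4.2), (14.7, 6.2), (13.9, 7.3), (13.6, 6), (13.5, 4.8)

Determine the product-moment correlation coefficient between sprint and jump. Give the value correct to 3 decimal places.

n = 5, Σx = 70.6, Σy = 28.5, Σx² = 998.52, Σy² = 168.41, Σxy = 401.59
nΣxy − ΣxΣy = 2007.95 − 2012.1 = -4.15
nΣx² − (Σx)² = 4992.6 − 4984.36 = 8.24; nΣy² − (Σy)² = 842.05 − 812.25 = 29.8
r = -4.15 / √(8.24 × 29.8) = -4.15 / 15.6701 ≈ -0.265

-0.265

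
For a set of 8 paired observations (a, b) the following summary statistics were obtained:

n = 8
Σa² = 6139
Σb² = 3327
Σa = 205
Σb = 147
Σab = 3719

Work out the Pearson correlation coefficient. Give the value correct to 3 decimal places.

-0.064

r = (nΣab − ΣaΣb) / √[(nΣa² − (Σa)²)(nΣb² − (Σb)²)]
Numerator: 8×3719 − 205×147 = -383
Denominator: √[(49112 − 42025)(26616 − 21609)] = √[7087 × 5007] = 5956.8959
r = -383 / 5956.8959 ≈ -0.064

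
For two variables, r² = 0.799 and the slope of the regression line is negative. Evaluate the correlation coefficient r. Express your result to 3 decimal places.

-0.894

|r| = √0.799 = 0.894
The association is negative, so r = −0.894.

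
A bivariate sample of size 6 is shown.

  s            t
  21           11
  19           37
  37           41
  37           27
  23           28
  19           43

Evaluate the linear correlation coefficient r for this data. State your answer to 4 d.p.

n = 6, Σs = 156, Σt = 187, Σs² = 4430, Σt² = 6533, Σst = 4911
nΣst − ΣsΣt = 29466 − 29172 = 294
nΣs² − (Σs)² = 26580 − 24336 = 2244; nΣt² − (Σt)² = 39198 − 34969 = 4229
r = 294 / √(2244 × 4229) = 294 / 3080.5642 ≈ 0.0954

0.0954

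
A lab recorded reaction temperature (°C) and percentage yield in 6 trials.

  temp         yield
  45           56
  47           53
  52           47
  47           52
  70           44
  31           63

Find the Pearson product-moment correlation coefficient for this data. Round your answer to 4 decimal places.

-0.9386

n = 6, Σx = 292, Σy = 315, Σx² = 15008, Σy² = 16763, Σxy = 14932
nΣxy − ΣxΣy = 89592 − 91980 = -2388
nΣx² − (Σx)² = 90048 − 85264 = 4784; nΣy² − (Σy)² = 100578 − 99225 = 1353
r = -2388 / √(4784 × 1353) = -2388 / 2544.1604 ≈ -0.9386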